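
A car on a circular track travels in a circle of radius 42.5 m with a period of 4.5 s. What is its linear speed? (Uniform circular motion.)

v = 2πr/T = 2π×42.5/4.5 = 59.34 m/s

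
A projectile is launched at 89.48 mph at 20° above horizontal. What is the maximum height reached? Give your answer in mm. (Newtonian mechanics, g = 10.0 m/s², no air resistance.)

v₀ = 89.48 mph × 0.44704 = 40.0011 m/s
H = v₀² × sin²(θ) / (2g) = 40.0011² × sin(20°)² / (2 × 10.0) = 1600.09 × 0.116978 / 20.0 = 9.35877 m
H = 9.35877 m / 0.001 = 9359 mm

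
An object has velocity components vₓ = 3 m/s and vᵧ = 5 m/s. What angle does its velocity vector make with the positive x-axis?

θ = arctan(vᵧ/vₓ) = arctan(5/3) = 59.04°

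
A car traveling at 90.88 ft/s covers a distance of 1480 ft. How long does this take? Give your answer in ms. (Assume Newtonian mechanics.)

d = 1480 ft × 0.3048 = 451.104 m
v = 90.88 ft/s × 0.3048 = 27.7002 m/s
t = d / v = 451.104 / 27.7002 = 16.2852 s
t = 16.2852 s / 0.001 = 16290 ms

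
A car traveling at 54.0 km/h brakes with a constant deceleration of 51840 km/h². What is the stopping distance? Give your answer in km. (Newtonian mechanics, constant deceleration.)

v₀ = 54.0 km/h × 0.2777777777777778 = 15.0 m/s
a = 51840 km/h² × 7.716049382716049e-05 = 4.0 m/s²
d = v₀² / (2a) = 15.0² / (2 × 4.0) = 225.0 / 8.0 = 28.125 m
d = 28.125 m / 1000.0 = 0.02813 km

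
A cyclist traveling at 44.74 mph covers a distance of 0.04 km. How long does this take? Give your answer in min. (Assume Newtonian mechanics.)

d = 0.04 km × 1000.0 = 40.0 m
v = 44.74 mph × 0.44704 = 20.0006 m/s
t = d / v = 40.0 / 20.0006 = 1.99994 s
t = 1.99994 s / 60.0 = 0.03333 min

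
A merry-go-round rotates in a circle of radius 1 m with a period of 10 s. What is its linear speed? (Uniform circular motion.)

v = 2πr/T = 2π×1/10 = 0.63 m/s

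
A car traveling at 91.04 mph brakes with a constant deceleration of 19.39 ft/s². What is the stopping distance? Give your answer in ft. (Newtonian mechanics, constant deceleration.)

v₀ = 91.04 mph × 0.44704 = 40.69852 m/s
a = 19.39 ft/s² × 0.3048 = 5.910072 m/s²
d = v₀² / (2a) = 40.69852² / (2 × 5.910072) = 1656.37 / 11.82014 = 140.1312 m
d = 140.1312 m / 0.3048 = 459.7 ft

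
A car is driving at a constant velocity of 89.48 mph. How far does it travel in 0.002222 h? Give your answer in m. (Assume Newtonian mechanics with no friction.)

v = 89.48 mph × 0.44704 = 40.0011 m/s
t = 0.002222 h × 3600.0 = 7.9992 s
d = v × t = 40.0011 × 7.9992 = 320.0 m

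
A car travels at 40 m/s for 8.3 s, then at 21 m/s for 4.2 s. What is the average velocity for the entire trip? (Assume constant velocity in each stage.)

d₁ = v₁t₁ = 40 × 8.3 = 332.0 m
d₂ = v₂t₂ = 21 × 4.2 = 88.2 m
d_total = 420.2 m, t_total = 12.5 s
v_avg = d_total/t_total = 420.2/12.5 = 33.62 m/s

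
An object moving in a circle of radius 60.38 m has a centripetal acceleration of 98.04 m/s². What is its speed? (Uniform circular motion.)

v = √(a_c × r) = √(98.04 × 60.38) = 76.94 m/s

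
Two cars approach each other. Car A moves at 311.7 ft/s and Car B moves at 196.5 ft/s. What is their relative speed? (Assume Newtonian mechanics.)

v_rel = v_A + v_B = 311.7 + 196.5 = 508.2 ft/s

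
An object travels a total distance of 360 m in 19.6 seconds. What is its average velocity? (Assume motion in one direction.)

v_avg = Δd / Δt = 360 / 19.6 = 18.37 m/s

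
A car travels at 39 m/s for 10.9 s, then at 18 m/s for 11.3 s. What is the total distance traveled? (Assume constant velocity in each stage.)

d₁ = v₁t₁ = 39 × 10.9 = 425.1 m
d₂ = v₂t₂ = 18 × 11.3 = 203.4 m
d_total = 425.1 + 203.4 = 628.5 m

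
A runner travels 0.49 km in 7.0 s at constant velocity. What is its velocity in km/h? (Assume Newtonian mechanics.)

d = 0.49 km × 1000.0 = 490.0 m
v = d / t = 490.0 / 7.0 = 70.0 m/s
v = 70.0 m/s / 0.2777777777777778 = 252.0 km/h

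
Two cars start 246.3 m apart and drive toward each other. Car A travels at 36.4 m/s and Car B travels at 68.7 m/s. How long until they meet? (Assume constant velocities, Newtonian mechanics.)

Combined speed: v_combined = 36.4 + 68.7 = 105.1 m/s
Time to meet: t = d/v_combined = 246.3/105.1 = 2.34 s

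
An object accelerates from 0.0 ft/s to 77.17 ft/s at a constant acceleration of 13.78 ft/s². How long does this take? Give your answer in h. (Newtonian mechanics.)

v₀ = 0.0 ft/s × 0.3048 = 0.0 m/s
v = 77.17 ft/s × 0.3048 = 23.5214 m/s
a = 13.78 ft/s² × 0.3048 = 4.20014 m/s²
t = (v - v₀) / a = (23.5214 - 0.0) / 4.20014 = 5.60015 s
t = 5.60015 s / 3600.0 = 0.001556 h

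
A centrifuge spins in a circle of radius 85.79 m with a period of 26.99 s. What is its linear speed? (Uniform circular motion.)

v = 2πr/T = 2π×85.79/26.99 = 19.97 m/s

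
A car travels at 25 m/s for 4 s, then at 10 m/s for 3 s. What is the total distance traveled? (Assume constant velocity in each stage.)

d₁ = v₁t₁ = 25 × 4 = 100 m
d₂ = v₂t₂ = 10 × 3 = 30 m
d_total = 100 + 30 = 130 m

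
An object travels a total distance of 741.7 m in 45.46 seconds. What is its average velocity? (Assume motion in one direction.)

v_avg = Δd / Δt = 741.7 / 45.46 = 16.32 m/s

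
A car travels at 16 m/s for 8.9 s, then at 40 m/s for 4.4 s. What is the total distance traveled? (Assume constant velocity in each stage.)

d₁ = v₁t₁ = 16 × 8.9 = 142.4 m
d₂ = v₂t₂ = 40 × 4.4 = 176.0 m
d_total = 142.4 + 176.0 = 318.4 m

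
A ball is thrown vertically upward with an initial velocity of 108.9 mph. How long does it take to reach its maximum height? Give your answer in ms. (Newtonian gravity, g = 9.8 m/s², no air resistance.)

v₀ = 108.9 mph × 0.44704 = 48.6827 m/s
t_up = v₀ / g = 48.6827 / 9.8 = 4.96762 s
t_up = 4.96762 s / 0.001 = 4968 ms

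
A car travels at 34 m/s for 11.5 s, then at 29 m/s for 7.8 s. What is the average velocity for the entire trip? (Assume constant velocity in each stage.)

d₁ = v₁t₁ = 34 × 11.5 = 391.0 m
d₂ = v₂t₂ = 29 × 7.8 = 226.2 m
d_total = 617.2 m, t_total = 19.3 s
v_avg = d_total/t_total = 617.2/19.3 = 31.98 m/s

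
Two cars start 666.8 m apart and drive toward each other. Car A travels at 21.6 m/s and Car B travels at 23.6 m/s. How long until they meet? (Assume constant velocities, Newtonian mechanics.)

Combined speed: v_combined = 21.6 + 23.6 = 45.2 m/s
Time to meet: t = d/v_combined = 666.8/45.2 = 14.75 s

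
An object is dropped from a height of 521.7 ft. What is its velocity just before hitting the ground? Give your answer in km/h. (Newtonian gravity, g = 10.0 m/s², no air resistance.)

h = 521.7 ft × 0.3048 = 159.014 m
v = √(2gh) = √(2 × 10.0 × 159.014) = 56.394 m/s
v = 56.394 m/s / 0.2777777777777778 = 203.0 km/h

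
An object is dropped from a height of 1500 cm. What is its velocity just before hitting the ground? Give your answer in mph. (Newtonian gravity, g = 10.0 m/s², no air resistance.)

h = 1500 cm × 0.01 = 15.0 m
v = √(2gh) = √(2 × 10.0 × 15.0) = 17.3205 m/s
v = 17.3205 m/s / 0.44704 = 38.74 mph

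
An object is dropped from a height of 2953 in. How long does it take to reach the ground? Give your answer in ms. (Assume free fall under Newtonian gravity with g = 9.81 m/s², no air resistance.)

h = 2953 in × 0.0254 = 75.0062 m
t = √(2h/g) = √(2 × 75.0062 / 9.81) = 3.91047 s
t = 3.91047 s / 0.001 = 3910 ms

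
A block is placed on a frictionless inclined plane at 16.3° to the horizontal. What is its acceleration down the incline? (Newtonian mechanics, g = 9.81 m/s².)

a = g sin(θ) = 9.81 × sin(16.3°) = 9.81 × 0.2807 = 2.75 m/s²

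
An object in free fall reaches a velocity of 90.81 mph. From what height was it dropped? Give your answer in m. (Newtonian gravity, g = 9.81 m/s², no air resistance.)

v = 90.81 mph × 0.44704 = 40.5957 m/s
h = v² / (2g) = 40.5957² / (2 × 9.81) = 84.0 m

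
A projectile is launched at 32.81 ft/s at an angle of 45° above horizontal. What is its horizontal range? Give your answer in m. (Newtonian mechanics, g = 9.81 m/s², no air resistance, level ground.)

v₀ = 32.81 ft/s × 0.3048 = 10.0005 m/s
R = v₀² × sin(2θ) / g = 10.0005² × sin(2 × 45°) / 9.81 = 100.01 × 1.0 / 9.81 = 10.19 m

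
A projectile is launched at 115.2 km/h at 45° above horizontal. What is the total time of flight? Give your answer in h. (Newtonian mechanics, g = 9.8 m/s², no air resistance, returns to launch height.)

v₀ = 115.2 km/h × 0.2777777777777778 = 32.0 m/s
T = 2 × v₀ × sin(θ) / g = 2 × 32.0 × sin(45°) / 9.8 = 2 × 32.0 × 0.707107 / 9.8 = 4.61784 s
T = 4.61784 s / 3600.0 = 0.001283 h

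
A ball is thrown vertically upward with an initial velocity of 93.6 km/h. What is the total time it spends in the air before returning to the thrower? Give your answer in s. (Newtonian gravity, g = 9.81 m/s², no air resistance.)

v₀ = 93.6 km/h × 0.2777777777777778 = 26.0 m/s
t_total = 2 × v₀ / g = 2 × 26.0 / 9.81 = 5.301 s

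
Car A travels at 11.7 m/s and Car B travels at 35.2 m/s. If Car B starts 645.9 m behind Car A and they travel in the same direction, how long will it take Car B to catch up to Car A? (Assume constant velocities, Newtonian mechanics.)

Relative speed: v_rel = 35.2 - 11.7 = 23.5 m/s
Time to catch: t = d₀/v_rel = 645.9/23.5 = 27.49 s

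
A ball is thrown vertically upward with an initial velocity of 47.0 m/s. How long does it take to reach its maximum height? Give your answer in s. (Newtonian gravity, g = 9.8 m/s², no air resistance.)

t_up = v₀ / g = 47.0 / 9.8 = 4.796 s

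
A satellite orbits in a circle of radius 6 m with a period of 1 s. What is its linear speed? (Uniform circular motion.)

v = 2πr/T = 2π×6/1 = 37.7 m/s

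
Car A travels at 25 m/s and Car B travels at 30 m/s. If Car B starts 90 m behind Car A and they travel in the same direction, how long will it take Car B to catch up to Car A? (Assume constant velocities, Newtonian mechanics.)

Relative speed: v_rel = 30 - 25 = 5 m/s
Time to catch: t = d₀/v_rel = 90/5 = 18.0 s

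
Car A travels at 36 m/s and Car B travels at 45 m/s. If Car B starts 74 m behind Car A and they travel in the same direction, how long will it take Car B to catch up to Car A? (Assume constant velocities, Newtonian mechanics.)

Relative speed: v_rel = 45 - 36 = 9 m/s
Time to catch: t = d₀/v_rel = 74/9 = 8.22 s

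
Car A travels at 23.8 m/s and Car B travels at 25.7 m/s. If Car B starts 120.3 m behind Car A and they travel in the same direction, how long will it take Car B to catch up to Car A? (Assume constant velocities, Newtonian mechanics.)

Relative speed: v_rel = 25.7 - 23.8 = 1.9 m/s
Time to catch: t = d₀/v_rel = 120.3/1.9 = 63.32 s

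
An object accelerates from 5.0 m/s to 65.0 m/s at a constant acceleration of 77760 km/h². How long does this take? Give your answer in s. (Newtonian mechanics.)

a = 77760 km/h² × 7.716049382716049e-05 = 6.0 m/s²
t = (v - v₀) / a = (65.0 - 5.0) / 6.0 = 10.0 s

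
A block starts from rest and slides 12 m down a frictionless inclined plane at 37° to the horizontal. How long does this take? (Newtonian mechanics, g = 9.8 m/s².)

a = g sin(θ) = 9.8 × sin(37°) = 5.8978 m/s²
t = √(2d/a) = √(2 × 12 / 5.8978) = 2.02 s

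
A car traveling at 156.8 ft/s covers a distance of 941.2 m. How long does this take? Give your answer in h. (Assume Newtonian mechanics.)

v = 156.8 ft/s × 0.3048 = 47.7926 m/s
t = d / v = 941.2 / 47.7926 = 19.6934 s
t = 19.6934 s / 3600.0 = 0.00547 h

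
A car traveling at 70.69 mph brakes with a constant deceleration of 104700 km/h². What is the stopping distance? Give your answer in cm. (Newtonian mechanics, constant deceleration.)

v₀ = 70.69 mph × 0.44704 = 31.6013 m/s
a = 104700 km/h² × 7.716049382716049e-05 = 8.0787 m/s²
d = v₀² / (2a) = 31.6013² / (2 × 8.0787) = 998.642 / 16.1574 = 61.8071 m
d = 61.8071 m / 0.01 = 6181 cm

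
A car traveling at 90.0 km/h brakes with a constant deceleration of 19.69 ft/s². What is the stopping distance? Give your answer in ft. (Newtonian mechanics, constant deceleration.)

v₀ = 90.0 km/h × 0.2777777777777778 = 25.0 m/s
a = 19.69 ft/s² × 0.3048 = 6.00151 m/s²
d = v₀² / (2a) = 25.0² / (2 × 6.00151) = 625.0 / 12.003 = 52.0703 m
d = 52.0703 m / 0.3048 = 170.8 ft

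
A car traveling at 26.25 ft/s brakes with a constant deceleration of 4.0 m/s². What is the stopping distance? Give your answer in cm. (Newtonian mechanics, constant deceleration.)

v₀ = 26.25 ft/s × 0.3048 = 8.001 m/s
d = v₀² / (2a) = 8.001² / (2 × 4.0) = 64.016 / 8.0 = 8.002 m
d = 8.002 m / 0.01 = 800.2 cm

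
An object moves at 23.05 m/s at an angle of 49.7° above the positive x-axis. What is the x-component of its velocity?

vₓ = v cos(θ) = 23.05 × cos(49.7°) = 14.91 m/s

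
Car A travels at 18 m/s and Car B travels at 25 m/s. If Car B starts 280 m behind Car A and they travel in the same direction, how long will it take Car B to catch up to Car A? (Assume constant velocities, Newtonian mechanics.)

Relative speed: v_rel = 25 - 18 = 7 m/s
Time to catch: t = d₀/v_rel = 280/7 = 40.0 s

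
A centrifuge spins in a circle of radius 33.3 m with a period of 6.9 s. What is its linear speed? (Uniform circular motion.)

v = 2πr/T = 2π×33.3/6.9 = 30.32 m/s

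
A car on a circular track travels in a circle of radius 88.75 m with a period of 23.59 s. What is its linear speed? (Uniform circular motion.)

v = 2πr/T = 2π×88.75/23.59 = 23.64 m/s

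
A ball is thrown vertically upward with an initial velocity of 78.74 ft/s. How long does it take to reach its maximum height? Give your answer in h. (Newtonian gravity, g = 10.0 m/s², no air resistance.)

v₀ = 78.74 ft/s × 0.3048 = 24.0 m/s
t_up = v₀ / g = 24.0 / 10.0 = 2.4 s
t_up = 2.4 s / 3600.0 = 0.0006667 h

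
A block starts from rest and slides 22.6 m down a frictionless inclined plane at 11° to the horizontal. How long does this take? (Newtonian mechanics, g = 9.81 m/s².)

a = g sin(θ) = 9.81 × sin(11°) = 1.8718 m/s²
t = √(2d/a) = √(2 × 22.6 / 1.8718) = 4.91 s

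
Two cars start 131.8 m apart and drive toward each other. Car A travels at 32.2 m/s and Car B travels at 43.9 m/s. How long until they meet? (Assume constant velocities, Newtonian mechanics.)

Combined speed: v_combined = 32.2 + 43.9 = 76.1 m/s
Time to meet: t = d/v_combined = 131.8/76.1 = 1.73 s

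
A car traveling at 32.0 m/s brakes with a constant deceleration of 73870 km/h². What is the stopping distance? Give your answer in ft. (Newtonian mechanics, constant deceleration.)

a = 73870 km/h² × 7.716049382716049e-05 = 5.69985 m/s²
d = v₀² / (2a) = 32.0² / (2 × 5.69985) = 1024.0 / 11.3997 = 89.8269 m
d = 89.8269 m / 0.3048 = 294.7 ft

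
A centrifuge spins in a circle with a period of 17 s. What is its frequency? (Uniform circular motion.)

f = 1/T = 1/17 = 0.0588 Hz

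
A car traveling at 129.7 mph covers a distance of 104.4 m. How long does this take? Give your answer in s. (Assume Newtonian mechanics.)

v = 129.7 mph × 0.44704 = 57.9811 m/s
t = d / v = 104.4 / 57.9811 = 1.801 s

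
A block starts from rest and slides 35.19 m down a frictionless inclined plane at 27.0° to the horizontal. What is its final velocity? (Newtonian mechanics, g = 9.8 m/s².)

a = g sin(θ) = 9.8 × sin(27.0°) = 4.4491 m/s²
v = √(2ad) = √(2 × 4.4491 × 35.19) = 17.7 m/s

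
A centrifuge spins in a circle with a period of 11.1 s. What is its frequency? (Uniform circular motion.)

f = 1/T = 1/11.1 = 0.0901 Hz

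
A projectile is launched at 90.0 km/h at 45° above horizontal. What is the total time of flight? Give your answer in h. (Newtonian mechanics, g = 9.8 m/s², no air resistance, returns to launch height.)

v₀ = 90.0 km/h × 0.2777777777777778 = 25.0 m/s
T = 2 × v₀ × sin(θ) / g = 2 × 25.0 × sin(45°) / 9.8 = 2 × 25.0 × 0.707107 / 9.8 = 3.60769 s
T = 3.60769 s / 3600.0 = 0.001002 h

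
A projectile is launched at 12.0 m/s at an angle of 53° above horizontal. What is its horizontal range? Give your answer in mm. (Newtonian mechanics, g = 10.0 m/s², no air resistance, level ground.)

R = v₀² × sin(2θ) / g = 12.0² × sin(2 × 53°) / 10.0 = 144.0 × 0.961262 / 10.0 = 13.8422 m
R = 13.8422 m / 0.001 = 13840 mm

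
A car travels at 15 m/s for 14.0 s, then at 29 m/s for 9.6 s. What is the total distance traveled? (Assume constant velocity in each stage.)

d₁ = v₁t₁ = 15 × 14.0 = 210.0 m
d₂ = v₂t₂ = 29 × 9.6 = 278.4 m
d_total = 210.0 + 278.4 = 488.4 m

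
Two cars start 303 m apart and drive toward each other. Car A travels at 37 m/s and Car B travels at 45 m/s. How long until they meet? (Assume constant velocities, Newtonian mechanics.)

Combined speed: v_combined = 37 + 45 = 82 m/s
Time to meet: t = d/v_combined = 303/82 = 3.7 s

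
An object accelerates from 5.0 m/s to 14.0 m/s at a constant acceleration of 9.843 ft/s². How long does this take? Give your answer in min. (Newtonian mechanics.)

a = 9.843 ft/s² × 0.3048 = 3.00015 m/s²
t = (v - v₀) / a = (14.0 - 5.0) / 3.00015 = 2.99985 s
t = 2.99985 s / 60.0 = 0.05 min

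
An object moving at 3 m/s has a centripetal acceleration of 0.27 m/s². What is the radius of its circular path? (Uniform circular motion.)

r = v²/a_c = 3²/0.27 = 33.33 m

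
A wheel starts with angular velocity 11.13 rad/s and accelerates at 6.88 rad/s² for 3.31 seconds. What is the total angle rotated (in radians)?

θ = ω₀t + ½αt² = 11.13×3.31 + ½×6.88×3.31² = 74.53 rad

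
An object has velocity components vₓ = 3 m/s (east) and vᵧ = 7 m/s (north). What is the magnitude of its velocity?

|v| = √(vₓ² + vᵧ²) = √(3² + 7²) = √(58) = 7.62 m/s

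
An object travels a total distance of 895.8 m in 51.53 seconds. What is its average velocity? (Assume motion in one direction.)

v_avg = Δd / Δt = 895.8 / 51.53 = 17.38 m/s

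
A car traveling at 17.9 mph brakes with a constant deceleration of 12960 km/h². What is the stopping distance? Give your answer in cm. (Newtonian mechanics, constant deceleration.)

v₀ = 17.9 mph × 0.44704 = 8.00202 m/s
a = 12960 km/h² × 7.716049382716049e-05 = 1.0 m/s²
d = v₀² / (2a) = 8.00202² / (2 × 1.0) = 64.0323 / 2.0 = 32.0162 m
d = 32.0162 m / 0.01 = 3202 cm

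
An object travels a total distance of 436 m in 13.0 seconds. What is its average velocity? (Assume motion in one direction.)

v_avg = Δd / Δt = 436 / 13.0 = 33.54 m/s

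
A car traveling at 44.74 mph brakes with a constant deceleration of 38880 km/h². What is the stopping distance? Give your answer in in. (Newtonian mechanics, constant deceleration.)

v₀ = 44.74 mph × 0.44704 = 20.0006 m/s
a = 38880 km/h² × 7.716049382716049e-05 = 3.0 m/s²
d = v₀² / (2a) = 20.0006² / (2 × 3.0) = 400.024 / 6.0 = 66.6707 m
d = 66.6707 m / 0.0254 = 2625 in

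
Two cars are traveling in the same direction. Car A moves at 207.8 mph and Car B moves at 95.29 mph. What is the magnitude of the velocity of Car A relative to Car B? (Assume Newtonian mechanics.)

v_rel = |v_A - v_B| = |207.8 - 95.29| = 112.51 mph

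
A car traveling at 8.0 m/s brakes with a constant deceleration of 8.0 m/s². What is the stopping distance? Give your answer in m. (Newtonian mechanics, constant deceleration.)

d = v₀² / (2a) = 8.0² / (2 × 8.0) = 64.0 / 16.0 = 4.0 m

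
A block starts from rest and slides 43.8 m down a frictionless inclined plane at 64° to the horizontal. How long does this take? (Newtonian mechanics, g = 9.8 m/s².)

a = g sin(θ) = 9.8 × sin(64°) = 8.8082 m/s²
t = √(2d/a) = √(2 × 43.8 / 8.8082) = 3.15 s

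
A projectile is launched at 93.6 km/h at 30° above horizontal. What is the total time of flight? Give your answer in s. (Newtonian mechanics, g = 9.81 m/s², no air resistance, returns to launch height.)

v₀ = 93.6 km/h × 0.2777777777777778 = 26.0 m/s
T = 2 × v₀ × sin(θ) / g = 2 × 26.0 × sin(30°) / 9.81 = 2 × 26.0 × 0.5 / 9.81 = 2.65 s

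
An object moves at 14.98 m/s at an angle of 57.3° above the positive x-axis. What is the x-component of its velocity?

vₓ = v cos(θ) = 14.98 × cos(57.3°) = 8.09 m/s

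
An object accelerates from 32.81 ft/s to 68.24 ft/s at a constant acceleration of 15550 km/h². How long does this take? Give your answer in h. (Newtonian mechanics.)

v₀ = 32.81 ft/s × 0.3048 = 10.0005 m/s
v = 68.24 ft/s × 0.3048 = 20.7996 m/s
a = 15550 km/h² × 7.716049382716049e-05 = 1.19985 m/s²
t = (v - v₀) / a = (20.7996 - 10.0005) / 1.19985 = 9.00038 s
t = 9.00038 s / 3600.0 = 0.0025 h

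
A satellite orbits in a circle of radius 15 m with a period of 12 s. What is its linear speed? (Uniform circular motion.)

v = 2πr/T = 2π×15/12 = 7.85 m/s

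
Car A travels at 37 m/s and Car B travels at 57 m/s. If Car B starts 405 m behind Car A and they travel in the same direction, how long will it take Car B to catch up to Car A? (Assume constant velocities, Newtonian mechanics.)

Relative speed: v_rel = 57 - 37 = 20 m/s
Time to catch: t = d₀/v_rel = 405/20 = 20.25 s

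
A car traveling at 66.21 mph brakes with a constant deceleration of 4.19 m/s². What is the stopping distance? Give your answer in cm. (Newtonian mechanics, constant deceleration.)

v₀ = 66.21 mph × 0.44704 = 29.5985 m/s
d = v₀² / (2a) = 29.5985² / (2 × 4.19) = 876.071 / 8.38 = 104.543 m
d = 104.543 m / 0.01 = 10450 cm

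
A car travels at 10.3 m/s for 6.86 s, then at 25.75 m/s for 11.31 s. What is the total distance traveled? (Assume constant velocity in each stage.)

d₁ = v₁t₁ = 10.3 × 6.86 = 70.658 m
d₂ = v₂t₂ = 25.75 × 11.31 = 291.2325 m
d_total = 70.658 + 291.2325 = 361.89 m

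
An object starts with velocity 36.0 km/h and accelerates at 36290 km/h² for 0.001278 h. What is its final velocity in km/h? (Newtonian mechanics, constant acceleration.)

v₀ = 36.0 km/h × 0.2777777777777778 = 10.0 m/s
a = 36290 km/h² × 7.716049382716049e-05 = 2.80015 m/s²
t = 0.001278 h × 3600.0 = 4.6008 s
v = v₀ + a × t = 10.0 + 2.80015 × 4.6008 = 22.8829 m/s
v = 22.8829 m/s / 0.2777777777777778 = 82.38 km/h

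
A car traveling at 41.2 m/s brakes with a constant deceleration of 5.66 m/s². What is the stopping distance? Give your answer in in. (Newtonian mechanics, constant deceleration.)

d = v₀² / (2a) = 41.2² / (2 × 5.66) = 1697.44 / 11.32 = 149.951 m
d = 149.951 m / 0.0254 = 5904 in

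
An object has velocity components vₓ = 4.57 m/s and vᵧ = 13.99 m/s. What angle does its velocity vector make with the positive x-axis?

θ = arctan(vᵧ/vₓ) = arctan(13.99/4.57) = 71.91°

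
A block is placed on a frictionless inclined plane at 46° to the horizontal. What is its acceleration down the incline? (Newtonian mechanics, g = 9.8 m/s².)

a = g sin(θ) = 9.8 × sin(46°) = 9.8 × 0.7193 = 7.05 m/s²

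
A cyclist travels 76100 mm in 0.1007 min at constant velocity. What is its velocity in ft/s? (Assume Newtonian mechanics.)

d = 76100 mm × 0.001 = 76.1 m
t = 0.1007 min × 60.0 = 6.042 s
v = d / t = 76.1 / 6.042 = 12.5952 m/s
v = 12.5952 m/s / 0.3048 = 41.32 ft/s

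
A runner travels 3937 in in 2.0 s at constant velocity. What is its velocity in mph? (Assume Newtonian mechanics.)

d = 3937 in × 0.0254 = 99.9998 m
v = d / t = 99.9998 / 2.0 = 49.9999 m/s
v = 49.9999 m/s / 0.44704 = 111.8 mph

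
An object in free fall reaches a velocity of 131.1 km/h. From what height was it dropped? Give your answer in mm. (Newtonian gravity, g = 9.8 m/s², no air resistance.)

v = 131.1 km/h × 0.2777777777777778 = 36.4167 m/s
h = v² / (2g) = 36.4167² / (2 × 9.8) = 67.662 m
h = 67.662 m / 0.001 = 67660 mm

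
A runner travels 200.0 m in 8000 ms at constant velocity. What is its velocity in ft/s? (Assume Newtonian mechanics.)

t = 8000 ms × 0.001 = 8.0 s
v = d / t = 200.0 / 8.0 = 25.0 m/s
v = 25.0 m/s / 0.3048 = 82.02 ft/s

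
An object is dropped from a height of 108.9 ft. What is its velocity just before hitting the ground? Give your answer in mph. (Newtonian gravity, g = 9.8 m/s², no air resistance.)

h = 108.9 ft × 0.3048 = 33.1927 m
v = √(2gh) = √(2 × 9.8 × 33.1927) = 25.5064 m/s
v = 25.5064 m/s / 0.44704 = 57.06 mph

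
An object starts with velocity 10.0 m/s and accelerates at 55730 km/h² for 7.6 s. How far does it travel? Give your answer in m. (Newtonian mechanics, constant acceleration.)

a = 55730 km/h² × 7.716049382716049e-05 = 4.30015 m/s²
d = v₀ × t + ½ × a × t² = 10.0 × 7.6 + 0.5 × 4.30015 × 7.6² = 200.2 m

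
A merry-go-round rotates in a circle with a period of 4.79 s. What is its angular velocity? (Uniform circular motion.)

ω = 2π/T = 2π/4.79 = 1.3117 rad/s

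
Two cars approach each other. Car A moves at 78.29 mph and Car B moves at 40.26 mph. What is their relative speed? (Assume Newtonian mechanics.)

v_rel = v_A + v_B = 78.29 + 40.26 = 118.55 mph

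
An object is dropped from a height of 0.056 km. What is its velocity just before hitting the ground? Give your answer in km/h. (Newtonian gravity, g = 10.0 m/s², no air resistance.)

h = 0.056 km × 1000.0 = 56.0 m
v = √(2gh) = √(2 × 10.0 × 56.0) = 33.4664 m/s
v = 33.4664 m/s / 0.2777777777777778 = 120.5 km/h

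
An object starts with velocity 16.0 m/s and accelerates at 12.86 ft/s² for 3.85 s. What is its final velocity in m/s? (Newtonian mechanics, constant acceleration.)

a = 12.86 ft/s² × 0.3048 = 3.91973 m/s²
v = v₀ + a × t = 16.0 + 3.91973 × 3.85 = 31.09 m/s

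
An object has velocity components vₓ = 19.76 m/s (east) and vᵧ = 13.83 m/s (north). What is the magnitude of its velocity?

|v| = √(vₓ² + vᵧ²) = √(19.76² + 13.83²) = √(581.7265) = 24.12 m/s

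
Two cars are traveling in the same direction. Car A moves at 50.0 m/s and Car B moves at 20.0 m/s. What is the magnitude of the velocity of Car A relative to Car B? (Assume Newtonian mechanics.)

v_rel = |v_A - v_B| = |50.0 - 20.0| = 30.0 m/s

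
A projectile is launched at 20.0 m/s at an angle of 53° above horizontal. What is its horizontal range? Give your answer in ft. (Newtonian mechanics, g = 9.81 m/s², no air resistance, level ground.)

R = v₀² × sin(2θ) / g = 20.0² × sin(2 × 53°) / 9.81 = 400.0 × 0.961262 / 9.81 = 39.1952 m
R = 39.1952 m / 0.3048 = 128.6 ft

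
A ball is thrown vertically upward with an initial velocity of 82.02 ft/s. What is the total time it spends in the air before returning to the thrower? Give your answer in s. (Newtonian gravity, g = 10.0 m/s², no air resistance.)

v₀ = 82.02 ft/s × 0.3048 = 24.9997 m/s
t_total = 2 × v₀ / g = 2 × 24.9997 / 10.0 = 5.0 s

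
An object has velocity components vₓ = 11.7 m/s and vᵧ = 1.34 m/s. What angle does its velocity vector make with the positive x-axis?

θ = arctan(vᵧ/vₓ) = arctan(1.34/11.7) = 6.53°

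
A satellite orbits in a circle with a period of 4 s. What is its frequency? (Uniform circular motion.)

f = 1/T = 1/4 = 0.25 Hz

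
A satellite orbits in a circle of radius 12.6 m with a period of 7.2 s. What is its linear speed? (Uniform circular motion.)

v = 2πr/T = 2π×12.6/7.2 = 11.0 m/s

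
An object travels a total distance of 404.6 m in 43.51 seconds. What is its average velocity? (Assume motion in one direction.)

v_avg = Δd / Δt = 404.6 / 43.51 = 9.3 m/s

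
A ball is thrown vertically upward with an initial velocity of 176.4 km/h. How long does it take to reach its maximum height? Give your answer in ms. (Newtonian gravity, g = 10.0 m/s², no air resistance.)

v₀ = 176.4 km/h × 0.2777777777777778 = 49.0 m/s
t_up = v₀ / g = 49.0 / 10.0 = 4.9 s
t_up = 4.9 s / 0.001 = 4900 ms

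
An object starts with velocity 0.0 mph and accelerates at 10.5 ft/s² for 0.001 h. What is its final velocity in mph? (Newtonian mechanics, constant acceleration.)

v₀ = 0.0 mph × 0.44704 = 0.0 m/s
a = 10.5 ft/s² × 0.3048 = 3.2004 m/s²
t = 0.001 h × 3600.0 = 3.6 s
v = v₀ + a × t = 0.0 + 3.2004 × 3.6 = 11.5214 m/s
v = 11.5214 m/s / 0.44704 = 25.77 mph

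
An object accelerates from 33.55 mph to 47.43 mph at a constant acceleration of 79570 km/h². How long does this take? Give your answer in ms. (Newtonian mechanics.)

v₀ = 33.55 mph × 0.44704 = 14.9982 m/s
v = 47.43 mph × 0.44704 = 21.2031 m/s
a = 79570 km/h² × 7.716049382716049e-05 = 6.13966 m/s²
t = (v - v₀) / a = (21.2031 - 14.9982) / 6.13966 = 1.01063 s
t = 1.01063 s / 0.001 = 1011 ms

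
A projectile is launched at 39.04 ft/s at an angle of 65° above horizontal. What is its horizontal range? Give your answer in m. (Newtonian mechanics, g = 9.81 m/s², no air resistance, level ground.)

v₀ = 39.04 ft/s × 0.3048 = 11.8994 m/s
R = v₀² × sin(2θ) / g = 11.8994² × sin(2 × 65°) / 9.81 = 141.596 × 0.766044 / 9.81 = 11.06 m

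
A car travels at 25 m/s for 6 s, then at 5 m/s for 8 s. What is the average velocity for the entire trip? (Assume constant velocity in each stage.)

d₁ = v₁t₁ = 25 × 6 = 150 m
d₂ = v₂t₂ = 5 × 8 = 40 m
d_total = 190 m, t_total = 14 s
v_avg = d_total/t_total = 190/14 = 13.57 m/s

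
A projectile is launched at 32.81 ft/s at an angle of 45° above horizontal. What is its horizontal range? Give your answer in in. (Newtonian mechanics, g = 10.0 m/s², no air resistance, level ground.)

v₀ = 32.81 ft/s × 0.3048 = 10.0005 m/s
R = v₀² × sin(2θ) / g = 10.0005² × sin(2 × 45°) / 10.0 = 100.01 × 1.0 / 10.0 = 10.001 m
R = 10.001 m / 0.0254 = 393.7 in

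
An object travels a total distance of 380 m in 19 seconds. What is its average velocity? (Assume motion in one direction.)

v_avg = Δd / Δt = 380 / 19 = 20.0 m/s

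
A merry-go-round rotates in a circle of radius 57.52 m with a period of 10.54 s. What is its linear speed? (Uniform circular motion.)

v = 2πr/T = 2π×57.52/10.54 = 34.29 m/s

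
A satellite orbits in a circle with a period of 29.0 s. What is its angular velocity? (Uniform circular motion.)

ω = 2π/T = 2π/29.0 = 0.2167 rad/s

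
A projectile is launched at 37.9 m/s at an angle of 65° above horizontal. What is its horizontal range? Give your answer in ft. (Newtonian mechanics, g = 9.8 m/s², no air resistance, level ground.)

R = v₀² × sin(2θ) / g = 37.9² × sin(2 × 65°) / 9.8 = 1436.41 × 0.766044 / 9.8 = 112.281 m
R = 112.281 m / 0.3048 = 368.4 ft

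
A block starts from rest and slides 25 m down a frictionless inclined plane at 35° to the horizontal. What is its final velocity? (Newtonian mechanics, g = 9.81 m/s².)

a = g sin(θ) = 9.81 × sin(35°) = 5.6268 m/s²
v = √(2ad) = √(2 × 5.6268 × 25) = 16.77 m/s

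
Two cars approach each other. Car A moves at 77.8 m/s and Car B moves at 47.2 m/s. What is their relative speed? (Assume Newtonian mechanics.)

v_rel = v_A + v_B = 77.8 + 47.2 = 125.0 m/s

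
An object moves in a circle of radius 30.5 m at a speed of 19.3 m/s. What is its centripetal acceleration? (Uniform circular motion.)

a_c = v²/r = 19.3²/30.5 = 372.49/30.5 = 12.21 m/s²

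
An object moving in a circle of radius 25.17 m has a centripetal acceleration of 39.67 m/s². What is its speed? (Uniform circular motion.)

v = √(a_c × r) = √(39.67 × 25.17) = 31.6 m/s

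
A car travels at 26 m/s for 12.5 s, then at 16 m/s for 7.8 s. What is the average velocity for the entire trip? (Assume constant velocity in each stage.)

d₁ = v₁t₁ = 26 × 12.5 = 325.0 m
d₂ = v₂t₂ = 16 × 7.8 = 124.8 m
d_total = 449.8 m, t_total = 20.3 s
v_avg = d_total/t_total = 449.8/20.3 = 22.16 m/s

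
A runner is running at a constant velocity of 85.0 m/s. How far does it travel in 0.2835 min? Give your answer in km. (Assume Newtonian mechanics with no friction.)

t = 0.2835 min × 60.0 = 17.01 s
d = v × t = 85.0 × 17.01 = 1445.85 m
d = 1445.85 m / 1000.0 = 1.446 km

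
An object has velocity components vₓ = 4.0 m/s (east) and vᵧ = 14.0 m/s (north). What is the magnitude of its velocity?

|v| = √(vₓ² + vᵧ²) = √(4.0² + 14.0²) = √(212.0) = 14.56 m/s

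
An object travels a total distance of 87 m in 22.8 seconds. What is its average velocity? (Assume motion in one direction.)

v_avg = Δd / Δt = 87 / 22.8 = 3.82 m/s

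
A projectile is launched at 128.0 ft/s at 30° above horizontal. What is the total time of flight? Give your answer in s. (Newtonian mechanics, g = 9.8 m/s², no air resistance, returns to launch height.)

v₀ = 128.0 ft/s × 0.3048 = 39.0144 m/s
T = 2 × v₀ × sin(θ) / g = 2 × 39.0144 × sin(30°) / 9.8 = 2 × 39.0144 × 0.5 / 9.8 = 3.981 s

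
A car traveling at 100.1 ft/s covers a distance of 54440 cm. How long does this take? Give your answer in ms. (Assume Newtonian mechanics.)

d = 54440 cm × 0.01 = 544.4 m
v = 100.1 ft/s × 0.3048 = 30.5105 m/s
t = d / v = 544.4 / 30.5105 = 17.843 s
t = 17.843 s / 0.001 = 17840 ms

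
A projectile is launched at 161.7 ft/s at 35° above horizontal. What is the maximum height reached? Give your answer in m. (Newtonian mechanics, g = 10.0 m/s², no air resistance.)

v₀ = 161.7 ft/s × 0.3048 = 49.2862 m/s
H = v₀² × sin²(θ) / (2g) = 49.2862² × sin(35°)² / (2 × 10.0) = 2429.13 × 0.32899 / 20.0 = 39.96 m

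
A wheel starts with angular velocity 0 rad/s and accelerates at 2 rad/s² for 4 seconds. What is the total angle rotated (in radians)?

θ = ω₀t + ½αt² = 0×4 + ½×2×4² = 16.0 rad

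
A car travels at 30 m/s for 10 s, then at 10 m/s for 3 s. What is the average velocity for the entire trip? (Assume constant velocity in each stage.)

d₁ = v₁t₁ = 30 × 10 = 300 m
d₂ = v₂t₂ = 10 × 3 = 30 m
d_total = 330 m, t_total = 13 s
v_avg = d_total/t_total = 330/13 = 25.38 m/s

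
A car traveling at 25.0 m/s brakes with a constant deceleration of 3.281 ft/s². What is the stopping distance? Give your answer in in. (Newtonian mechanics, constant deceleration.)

a = 3.281 ft/s² × 0.3048 = 1.00005 m/s²
d = v₀² / (2a) = 25.0² / (2 × 1.00005) = 625.0 / 2.0001 = 312.484 m
d = 312.484 m / 0.0254 = 12300 in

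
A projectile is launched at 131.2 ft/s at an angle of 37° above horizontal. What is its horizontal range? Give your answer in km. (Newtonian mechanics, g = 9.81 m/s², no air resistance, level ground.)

v₀ = 131.2 ft/s × 0.3048 = 39.9898 m/s
R = v₀² × sin(2θ) / g = 39.9898² × sin(2 × 37°) / 9.81 = 1599.18 × 0.961262 / 9.81 = 156.7 m
R = 156.7 m / 1000.0 = 0.1567 km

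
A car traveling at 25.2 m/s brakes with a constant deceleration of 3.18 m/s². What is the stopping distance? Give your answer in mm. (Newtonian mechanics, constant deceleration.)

d = v₀² / (2a) = 25.2² / (2 × 3.18) = 635.04 / 6.36 = 99.8491 m
d = 99.8491 m / 0.001 = 99850 mm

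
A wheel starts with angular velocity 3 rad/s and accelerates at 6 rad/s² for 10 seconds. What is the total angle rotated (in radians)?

θ = ω₀t + ½αt² = 3×10 + ½×6×10² = 330.0 rad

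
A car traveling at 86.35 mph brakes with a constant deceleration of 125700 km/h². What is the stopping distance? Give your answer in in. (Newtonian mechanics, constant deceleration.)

v₀ = 86.35 mph × 0.44704 = 38.6019 m/s
a = 125700 km/h² × 7.716049382716049e-05 = 9.69907 m/s²
d = v₀² / (2a) = 38.6019² / (2 × 9.69907) = 1490.11 / 19.3981 = 76.8173 m
d = 76.8173 m / 0.0254 = 3024 in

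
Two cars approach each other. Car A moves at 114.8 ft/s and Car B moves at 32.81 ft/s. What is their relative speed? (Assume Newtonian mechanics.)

v_rel = v_A + v_B = 114.8 + 32.81 = 147.61 ft/s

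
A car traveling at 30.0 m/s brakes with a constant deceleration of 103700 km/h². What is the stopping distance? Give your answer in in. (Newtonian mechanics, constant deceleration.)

a = 103700 km/h² × 7.716049382716049e-05 = 8.00154 m/s²
d = v₀² / (2a) = 30.0² / (2 × 8.00154) = 900.0 / 16.0031 = 56.2391 m
d = 56.2391 m / 0.0254 = 2214 in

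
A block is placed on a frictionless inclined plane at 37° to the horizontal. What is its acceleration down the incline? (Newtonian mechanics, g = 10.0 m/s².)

a = g sin(θ) = 10.0 × sin(37°) = 10.0 × 0.6018 = 6.02 m/s²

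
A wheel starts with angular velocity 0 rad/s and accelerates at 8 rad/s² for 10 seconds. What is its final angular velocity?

ω = ω₀ + αt = 0 + 8 × 10 = 80 rad/s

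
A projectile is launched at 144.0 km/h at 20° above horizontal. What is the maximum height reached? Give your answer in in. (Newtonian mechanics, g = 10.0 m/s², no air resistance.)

v₀ = 144.0 km/h × 0.2777777777777778 = 40.0 m/s
H = v₀² × sin²(θ) / (2g) = 40.0² × sin(20°)² / (2 × 10.0) = 1600.0 × 0.116978 / 20.0 = 9.35824 m
H = 9.35824 m / 0.0254 = 368.4 in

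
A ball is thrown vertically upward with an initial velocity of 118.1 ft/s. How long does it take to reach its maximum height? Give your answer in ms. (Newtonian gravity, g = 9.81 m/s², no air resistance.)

v₀ = 118.1 ft/s × 0.3048 = 35.9969 m/s
t_up = v₀ / g = 35.9969 / 9.81 = 3.66941 s
t_up = 3.66941 s / 0.001 = 3669 ms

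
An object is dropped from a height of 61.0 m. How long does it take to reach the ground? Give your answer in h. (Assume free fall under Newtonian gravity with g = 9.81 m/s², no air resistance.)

t = √(2h/g) = √(2 × 61.0 / 9.81) = 3.52651 s
t = 3.52651 s / 3600.0 = 0.0009796 h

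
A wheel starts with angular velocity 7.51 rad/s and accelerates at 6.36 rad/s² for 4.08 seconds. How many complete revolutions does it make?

θ = ω₀t + ½αt² = 7.51×4.08 + ½×6.36×4.08² = 83.576352 rad
Total revolutions = θ/(2π) = 83.576352/(2π) = 13.3
Complete revolutions = ⌊13.3⌋ = 13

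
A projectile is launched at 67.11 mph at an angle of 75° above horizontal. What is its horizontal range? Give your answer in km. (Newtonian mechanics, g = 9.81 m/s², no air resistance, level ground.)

v₀ = 67.11 mph × 0.44704 = 30.0009 m/s
R = v₀² × sin(2θ) / g = 30.0009² × sin(2 × 75°) / 9.81 = 900.054 × 0.5 / 9.81 = 45.8743 m
R = 45.8743 m / 1000.0 = 0.04587 km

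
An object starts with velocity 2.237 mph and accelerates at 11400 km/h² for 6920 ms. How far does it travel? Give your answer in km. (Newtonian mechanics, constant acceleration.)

v₀ = 2.237 mph × 0.44704 = 1.00003 m/s
a = 11400 km/h² × 7.716049382716049e-05 = 0.87963 m/s²
t = 6920 ms × 0.001 = 6.92 s
d = v₀ × t + ½ × a × t² = 1.00003 × 6.92 + 0.5 × 0.87963 × 6.92² = 27.9814 m
d = 27.9814 m / 1000.0 = 0.02798 km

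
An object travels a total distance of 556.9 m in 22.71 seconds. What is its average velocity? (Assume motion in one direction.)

v_avg = Δd / Δt = 556.9 / 22.71 = 24.52 m/s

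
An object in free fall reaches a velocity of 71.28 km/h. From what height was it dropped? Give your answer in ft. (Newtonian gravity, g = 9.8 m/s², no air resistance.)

v = 71.28 km/h × 0.2777777777777778 = 19.8 m/s
h = v² / (2g) = 19.8² / (2 × 9.8) = 20.002 m
h = 20.002 m / 0.3048 = 65.62 ft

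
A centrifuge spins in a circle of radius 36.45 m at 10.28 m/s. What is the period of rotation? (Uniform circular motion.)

T = 2πr/v = 2π×36.45/10.28 = 22.28 s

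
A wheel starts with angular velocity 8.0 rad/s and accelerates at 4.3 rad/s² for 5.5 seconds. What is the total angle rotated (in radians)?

θ = ω₀t + ½αt² = 8.0×5.5 + ½×4.3×5.5² = 109.04 rad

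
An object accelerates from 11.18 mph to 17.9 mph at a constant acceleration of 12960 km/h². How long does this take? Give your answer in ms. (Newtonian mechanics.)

v₀ = 11.18 mph × 0.44704 = 4.99791 m/s
v = 17.9 mph × 0.44704 = 8.00202 m/s
a = 12960 km/h² × 7.716049382716049e-05 = 1.0 m/s²
t = (v - v₀) / a = (8.00202 - 4.99791) / 1.0 = 3.00411 s
t = 3.00411 s / 0.001 = 3004 ms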